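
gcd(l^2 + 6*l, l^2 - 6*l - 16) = 1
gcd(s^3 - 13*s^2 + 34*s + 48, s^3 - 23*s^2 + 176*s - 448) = s - 8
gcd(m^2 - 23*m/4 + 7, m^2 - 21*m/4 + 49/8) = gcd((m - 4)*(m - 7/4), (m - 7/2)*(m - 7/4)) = m - 7/4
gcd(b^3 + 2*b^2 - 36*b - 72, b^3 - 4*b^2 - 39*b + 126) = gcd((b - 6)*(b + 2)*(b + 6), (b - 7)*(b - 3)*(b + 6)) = b + 6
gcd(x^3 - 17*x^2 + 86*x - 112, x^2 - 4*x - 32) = x - 8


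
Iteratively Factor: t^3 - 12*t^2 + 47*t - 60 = (t - 5)*(t^2 - 7*t + 12) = (t - 5)*(t - 3)*(t - 4)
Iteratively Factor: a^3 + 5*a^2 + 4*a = (a + 4)*(a^2 + a) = a*(a + 4)*(a + 1)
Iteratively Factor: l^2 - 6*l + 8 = (l - 4)*(l - 2)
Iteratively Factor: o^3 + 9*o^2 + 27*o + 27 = (o + 3)*(o^2 + 6*o + 9) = (o + 3)^2*(o + 3)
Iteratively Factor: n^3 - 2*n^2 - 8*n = (n + 2)*(n^2 - 4*n) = (n - 4)*(n + 2)*(n)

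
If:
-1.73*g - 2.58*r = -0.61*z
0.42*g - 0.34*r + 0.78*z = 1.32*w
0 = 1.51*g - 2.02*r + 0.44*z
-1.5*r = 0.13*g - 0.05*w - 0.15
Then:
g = 0.01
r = 0.11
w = 0.25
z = 0.47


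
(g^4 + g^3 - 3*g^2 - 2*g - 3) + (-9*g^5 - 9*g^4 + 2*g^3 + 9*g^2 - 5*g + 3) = -9*g^5 - 8*g^4 + 3*g^3 + 6*g^2 - 7*g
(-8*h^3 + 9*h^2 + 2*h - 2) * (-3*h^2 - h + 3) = 24*h^5 - 19*h^4 - 39*h^3 + 31*h^2 + 8*h - 6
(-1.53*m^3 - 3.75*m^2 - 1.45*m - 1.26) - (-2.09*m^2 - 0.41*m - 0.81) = -1.53*m^3 - 1.66*m^2 - 1.04*m - 0.45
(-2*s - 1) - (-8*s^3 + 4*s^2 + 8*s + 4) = 8*s^3 - 4*s^2 - 10*s - 5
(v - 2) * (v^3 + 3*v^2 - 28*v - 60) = v^4 + v^3 - 34*v^2 - 4*v + 120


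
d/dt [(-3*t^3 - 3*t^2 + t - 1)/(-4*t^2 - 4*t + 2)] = (6*t^4 + 12*t^3 - t^2 - 10*t - 1)/(2*(4*t^4 + 8*t^3 - 4*t + 1))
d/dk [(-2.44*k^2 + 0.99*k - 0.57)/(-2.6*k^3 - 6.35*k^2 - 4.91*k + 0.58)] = (-6.344*k^4 + 5.148*k^3 + 13.8209*k^2 - 10.0694*k - 2.2245)/(6.76*k^6 + 33.02*k^5 + 65.8545*k^4 + 59.341*k^3 + 16.7421*k^2 - 5.6956*k + 0.3364)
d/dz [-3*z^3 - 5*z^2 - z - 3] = -9*z^2 - 10*z - 1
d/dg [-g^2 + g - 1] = 1 - 2*g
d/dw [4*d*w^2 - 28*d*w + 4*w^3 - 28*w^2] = 8*d*w - 28*d + 12*w^2 - 56*w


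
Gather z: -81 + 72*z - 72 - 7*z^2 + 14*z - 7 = -7*z^2 + 86*z - 160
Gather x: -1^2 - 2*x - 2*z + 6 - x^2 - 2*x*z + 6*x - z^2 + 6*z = -x^2 + x*(4 - 2*z) - z^2 + 4*z + 5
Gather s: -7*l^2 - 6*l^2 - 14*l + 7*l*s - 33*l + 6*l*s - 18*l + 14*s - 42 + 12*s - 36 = -13*l^2 - 65*l + s*(13*l + 26) - 78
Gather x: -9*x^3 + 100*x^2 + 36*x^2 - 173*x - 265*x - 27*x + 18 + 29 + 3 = -9*x^3 + 136*x^2 - 465*x + 50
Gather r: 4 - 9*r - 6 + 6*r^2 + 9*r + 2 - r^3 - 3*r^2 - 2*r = -r^3 + 3*r^2 - 2*r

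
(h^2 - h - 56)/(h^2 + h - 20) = (h^2 - h - 56)/(h^2 + h - 20)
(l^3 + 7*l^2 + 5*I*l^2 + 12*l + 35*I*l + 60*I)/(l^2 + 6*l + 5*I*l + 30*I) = (l^2 + 7*l + 12)/(l + 6)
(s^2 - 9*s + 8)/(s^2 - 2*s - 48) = (s - 1)/(s + 6)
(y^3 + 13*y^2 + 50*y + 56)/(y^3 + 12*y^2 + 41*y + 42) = (y + 4)/(y + 3)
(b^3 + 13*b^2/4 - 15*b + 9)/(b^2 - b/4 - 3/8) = 2*(b^2 + 4*b - 12)/(2*b + 1)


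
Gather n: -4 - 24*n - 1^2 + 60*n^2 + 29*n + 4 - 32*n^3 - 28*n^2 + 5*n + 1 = -32*n^3 + 32*n^2 + 10*n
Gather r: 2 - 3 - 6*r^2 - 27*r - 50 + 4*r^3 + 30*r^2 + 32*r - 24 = 4*r^3 + 24*r^2 + 5*r - 75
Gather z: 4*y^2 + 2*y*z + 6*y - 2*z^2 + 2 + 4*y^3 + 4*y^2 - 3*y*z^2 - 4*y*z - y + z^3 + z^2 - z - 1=4*y^3 + 8*y^2 + 5*y + z^3 + z^2*(-3*y - 1) + z*(-2*y - 1) + 1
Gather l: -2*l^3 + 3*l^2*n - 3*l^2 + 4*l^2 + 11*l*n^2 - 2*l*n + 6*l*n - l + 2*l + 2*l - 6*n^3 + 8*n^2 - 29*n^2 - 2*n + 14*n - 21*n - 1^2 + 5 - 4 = -2*l^3 + l^2*(3*n + 1) + l*(11*n^2 + 4*n + 3) - 6*n^3 - 21*n^2 - 9*n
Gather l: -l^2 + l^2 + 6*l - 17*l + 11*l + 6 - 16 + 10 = 0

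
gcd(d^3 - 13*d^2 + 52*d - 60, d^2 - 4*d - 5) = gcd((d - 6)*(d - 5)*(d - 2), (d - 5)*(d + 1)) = d - 5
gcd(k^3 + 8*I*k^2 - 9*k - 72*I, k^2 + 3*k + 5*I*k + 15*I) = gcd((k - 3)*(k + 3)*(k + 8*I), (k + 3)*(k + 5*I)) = k + 3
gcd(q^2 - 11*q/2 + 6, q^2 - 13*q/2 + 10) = q - 4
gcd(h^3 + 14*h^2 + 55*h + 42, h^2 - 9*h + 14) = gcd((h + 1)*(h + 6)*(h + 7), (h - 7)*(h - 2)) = 1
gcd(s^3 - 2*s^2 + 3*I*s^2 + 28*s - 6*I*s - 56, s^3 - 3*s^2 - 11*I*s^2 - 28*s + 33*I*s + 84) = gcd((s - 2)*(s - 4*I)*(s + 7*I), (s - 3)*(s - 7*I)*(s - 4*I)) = s - 4*I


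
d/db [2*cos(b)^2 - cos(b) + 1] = (1 - 4*cos(b))*sin(b)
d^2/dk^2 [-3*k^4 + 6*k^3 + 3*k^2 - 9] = -36*k^2 + 36*k + 6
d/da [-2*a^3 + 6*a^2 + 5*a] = -6*a^2 + 12*a + 5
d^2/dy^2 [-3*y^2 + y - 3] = -6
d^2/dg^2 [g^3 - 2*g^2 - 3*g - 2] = 6*g - 4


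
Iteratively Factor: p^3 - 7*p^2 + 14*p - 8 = (p - 2)*(p^2 - 5*p + 4) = (p - 4)*(p - 2)*(p - 1)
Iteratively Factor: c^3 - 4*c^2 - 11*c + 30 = (c - 2)*(c^2 - 2*c - 15) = (c - 2)*(c + 3)*(c - 5)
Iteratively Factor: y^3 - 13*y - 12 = (y + 3)*(y^2 - 3*y - 4) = (y + 1)*(y + 3)*(y - 4)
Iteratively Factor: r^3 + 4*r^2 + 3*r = (r + 1)*(r^2 + 3*r) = r*(r + 1)*(r + 3)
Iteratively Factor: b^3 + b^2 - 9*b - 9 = (b - 3)*(b^2 + 4*b + 3) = (b - 3)*(b + 1)*(b + 3)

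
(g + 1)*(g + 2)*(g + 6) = g^3 + 9*g^2 + 20*g + 12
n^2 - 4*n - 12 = (n - 6)*(n + 2)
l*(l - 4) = l^2 - 4*l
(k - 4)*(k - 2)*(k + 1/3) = k^3 - 17*k^2/3 + 6*k + 8/3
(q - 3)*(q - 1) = q^2 - 4*q + 3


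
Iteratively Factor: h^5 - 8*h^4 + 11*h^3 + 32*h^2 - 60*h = (h + 2)*(h^4 - 10*h^3 + 31*h^2 - 30*h) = h*(h + 2)*(h^3 - 10*h^2 + 31*h - 30) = h*(h - 2)*(h + 2)*(h^2 - 8*h + 15) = h*(h - 3)*(h - 2)*(h + 2)*(h - 5)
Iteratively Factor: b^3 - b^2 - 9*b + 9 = (b - 1)*(b^2 - 9) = (b - 3)*(b - 1)*(b + 3)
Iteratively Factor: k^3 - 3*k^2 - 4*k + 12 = (k - 2)*(k^2 - k - 6) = (k - 2)*(k + 2)*(k - 3)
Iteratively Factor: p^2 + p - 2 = (p - 1)*(p + 2)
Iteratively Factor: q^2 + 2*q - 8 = (q + 4)*(q - 2)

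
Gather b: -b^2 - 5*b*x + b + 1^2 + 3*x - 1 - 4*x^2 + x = -b^2 + b*(1 - 5*x) - 4*x^2 + 4*x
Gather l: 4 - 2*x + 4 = 8 - 2*x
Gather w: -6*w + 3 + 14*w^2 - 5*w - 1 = 14*w^2 - 11*w + 2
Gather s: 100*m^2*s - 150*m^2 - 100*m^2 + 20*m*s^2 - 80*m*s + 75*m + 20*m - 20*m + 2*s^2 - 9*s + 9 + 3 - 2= -250*m^2 + 75*m + s^2*(20*m + 2) + s*(100*m^2 - 80*m - 9) + 10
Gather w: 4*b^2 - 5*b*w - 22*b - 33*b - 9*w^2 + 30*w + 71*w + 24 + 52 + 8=4*b^2 - 55*b - 9*w^2 + w*(101 - 5*b) + 84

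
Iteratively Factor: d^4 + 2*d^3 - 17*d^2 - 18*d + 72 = (d + 4)*(d^3 - 2*d^2 - 9*d + 18) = (d - 3)*(d + 4)*(d^2 + d - 6) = (d - 3)*(d + 3)*(d + 4)*(d - 2)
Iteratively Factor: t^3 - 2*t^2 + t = (t - 1)*(t^2 - t) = t*(t - 1)*(t - 1)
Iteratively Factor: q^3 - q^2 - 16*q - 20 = (q + 2)*(q^2 - 3*q - 10) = (q + 2)^2*(q - 5)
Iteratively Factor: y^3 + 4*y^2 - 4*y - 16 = (y + 4)*(y^2 - 4) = (y - 2)*(y + 4)*(y + 2)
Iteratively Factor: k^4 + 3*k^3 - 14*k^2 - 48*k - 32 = (k + 1)*(k^3 + 2*k^2 - 16*k - 32) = (k + 1)*(k + 2)*(k^2 - 16) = (k + 1)*(k + 2)*(k + 4)*(k - 4)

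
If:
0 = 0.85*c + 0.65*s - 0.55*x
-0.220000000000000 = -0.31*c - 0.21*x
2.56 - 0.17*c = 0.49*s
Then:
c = -1.96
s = 5.91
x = 3.95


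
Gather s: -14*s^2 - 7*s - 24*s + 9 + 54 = -14*s^2 - 31*s + 63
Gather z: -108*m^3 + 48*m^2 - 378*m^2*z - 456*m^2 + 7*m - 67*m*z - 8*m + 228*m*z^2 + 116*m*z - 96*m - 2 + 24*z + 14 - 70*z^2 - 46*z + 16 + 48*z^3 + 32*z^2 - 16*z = -108*m^3 - 408*m^2 - 97*m + 48*z^3 + z^2*(228*m - 38) + z*(-378*m^2 + 49*m - 38) + 28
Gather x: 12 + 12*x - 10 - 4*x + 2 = 8*x + 4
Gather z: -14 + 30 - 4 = 12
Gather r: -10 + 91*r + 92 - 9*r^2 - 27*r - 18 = -9*r^2 + 64*r + 64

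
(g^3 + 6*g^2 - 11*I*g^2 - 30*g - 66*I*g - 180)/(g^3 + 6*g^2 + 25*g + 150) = (g - 6*I)/(g + 5*I)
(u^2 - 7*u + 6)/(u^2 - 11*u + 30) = (u - 1)/(u - 5)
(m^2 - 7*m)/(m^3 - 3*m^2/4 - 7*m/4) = 4*(7 - m)/(-4*m^2 + 3*m + 7)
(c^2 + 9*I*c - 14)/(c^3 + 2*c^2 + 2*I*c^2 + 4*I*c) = (c + 7*I)/(c*(c + 2))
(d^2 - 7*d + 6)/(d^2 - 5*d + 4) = (d - 6)/(d - 4)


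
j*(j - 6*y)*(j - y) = j^3 - 7*j^2*y + 6*j*y^2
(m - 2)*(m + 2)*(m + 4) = m^3 + 4*m^2 - 4*m - 16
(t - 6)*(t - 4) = t^2 - 10*t + 24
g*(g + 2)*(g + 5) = g^3 + 7*g^2 + 10*g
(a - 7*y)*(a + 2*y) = a^2 - 5*a*y - 14*y^2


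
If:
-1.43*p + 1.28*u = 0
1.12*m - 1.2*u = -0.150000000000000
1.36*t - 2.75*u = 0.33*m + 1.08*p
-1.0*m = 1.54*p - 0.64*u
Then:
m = -0.05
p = 0.07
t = 0.19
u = 0.07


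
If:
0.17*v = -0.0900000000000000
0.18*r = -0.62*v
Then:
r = 1.82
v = -0.53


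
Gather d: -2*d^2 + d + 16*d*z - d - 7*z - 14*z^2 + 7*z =-2*d^2 + 16*d*z - 14*z^2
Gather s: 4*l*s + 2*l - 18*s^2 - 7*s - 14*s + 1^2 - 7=2*l - 18*s^2 + s*(4*l - 21) - 6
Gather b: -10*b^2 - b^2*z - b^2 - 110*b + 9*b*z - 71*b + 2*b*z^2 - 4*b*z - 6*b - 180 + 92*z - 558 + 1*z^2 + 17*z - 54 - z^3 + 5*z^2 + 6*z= b^2*(-z - 11) + b*(2*z^2 + 5*z - 187) - z^3 + 6*z^2 + 115*z - 792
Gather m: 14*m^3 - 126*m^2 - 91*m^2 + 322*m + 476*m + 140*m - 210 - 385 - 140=14*m^3 - 217*m^2 + 938*m - 735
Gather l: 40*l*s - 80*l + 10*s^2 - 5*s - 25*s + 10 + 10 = l*(40*s - 80) + 10*s^2 - 30*s + 20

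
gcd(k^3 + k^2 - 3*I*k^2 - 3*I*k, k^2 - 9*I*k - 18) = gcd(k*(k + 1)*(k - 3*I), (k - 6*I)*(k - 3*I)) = k - 3*I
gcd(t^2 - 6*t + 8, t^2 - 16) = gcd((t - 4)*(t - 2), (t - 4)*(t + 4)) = t - 4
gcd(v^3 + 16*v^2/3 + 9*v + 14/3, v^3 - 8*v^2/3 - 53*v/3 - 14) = v^2 + 10*v/3 + 7/3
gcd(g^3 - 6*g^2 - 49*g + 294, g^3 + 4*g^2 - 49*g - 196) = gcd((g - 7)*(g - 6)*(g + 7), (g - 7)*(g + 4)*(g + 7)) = g^2 - 49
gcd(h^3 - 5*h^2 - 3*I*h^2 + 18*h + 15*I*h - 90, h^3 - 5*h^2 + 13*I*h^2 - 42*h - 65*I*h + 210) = h - 5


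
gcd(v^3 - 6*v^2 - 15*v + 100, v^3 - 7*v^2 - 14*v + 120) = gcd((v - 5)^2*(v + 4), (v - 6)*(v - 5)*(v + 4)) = v^2 - v - 20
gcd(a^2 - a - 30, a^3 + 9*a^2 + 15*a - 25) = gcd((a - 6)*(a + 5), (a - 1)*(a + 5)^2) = a + 5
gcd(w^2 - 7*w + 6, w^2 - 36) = w - 6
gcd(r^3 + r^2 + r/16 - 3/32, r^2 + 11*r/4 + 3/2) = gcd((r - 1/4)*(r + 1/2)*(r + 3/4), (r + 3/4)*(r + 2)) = r + 3/4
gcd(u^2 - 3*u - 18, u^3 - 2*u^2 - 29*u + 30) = u - 6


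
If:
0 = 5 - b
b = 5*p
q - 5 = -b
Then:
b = 5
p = 1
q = 0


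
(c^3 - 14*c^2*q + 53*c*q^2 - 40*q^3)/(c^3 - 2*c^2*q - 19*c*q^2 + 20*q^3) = (c - 8*q)/(c + 4*q)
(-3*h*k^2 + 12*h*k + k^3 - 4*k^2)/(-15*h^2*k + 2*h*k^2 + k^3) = (k - 4)/(5*h + k)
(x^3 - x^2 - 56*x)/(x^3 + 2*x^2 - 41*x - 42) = x*(x - 8)/(x^2 - 5*x - 6)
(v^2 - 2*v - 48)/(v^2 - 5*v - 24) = (v + 6)/(v + 3)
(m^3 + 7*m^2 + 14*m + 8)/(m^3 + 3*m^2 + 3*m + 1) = (m^2 + 6*m + 8)/(m^2 + 2*m + 1)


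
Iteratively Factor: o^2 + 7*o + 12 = (o + 3)*(o + 4)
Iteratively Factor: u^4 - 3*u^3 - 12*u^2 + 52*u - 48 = (u - 2)*(u^3 - u^2 - 14*u + 24) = (u - 3)*(u - 2)*(u^2 + 2*u - 8) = (u - 3)*(u - 2)*(u + 4)*(u - 2)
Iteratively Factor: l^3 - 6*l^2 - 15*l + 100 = (l - 5)*(l^2 - l - 20) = (l - 5)*(l + 4)*(l - 5)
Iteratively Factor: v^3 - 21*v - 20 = (v + 4)*(v^2 - 4*v - 5) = (v + 1)*(v + 4)*(v - 5)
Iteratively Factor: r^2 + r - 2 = (r + 2)*(r - 1)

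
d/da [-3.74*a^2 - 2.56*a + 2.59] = -7.48*a - 2.56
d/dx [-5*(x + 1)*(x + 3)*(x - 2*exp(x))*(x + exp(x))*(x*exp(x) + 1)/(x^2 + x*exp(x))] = -5*x^3*exp(x) + 20*x^2*exp(2*x) - 35*x^2*exp(x) + 100*x*exp(2*x) - 45*x*exp(x) - 10*x + 100*exp(2*x) + 35*exp(x) - 20 + 30*exp(x)/x - 30*exp(x)/x^2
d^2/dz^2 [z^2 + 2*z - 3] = 2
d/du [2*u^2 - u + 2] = 4*u - 1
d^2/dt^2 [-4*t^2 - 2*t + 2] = -8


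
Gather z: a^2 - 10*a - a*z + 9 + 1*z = a^2 - 10*a + z*(1 - a) + 9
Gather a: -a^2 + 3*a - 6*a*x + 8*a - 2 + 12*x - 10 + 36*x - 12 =-a^2 + a*(11 - 6*x) + 48*x - 24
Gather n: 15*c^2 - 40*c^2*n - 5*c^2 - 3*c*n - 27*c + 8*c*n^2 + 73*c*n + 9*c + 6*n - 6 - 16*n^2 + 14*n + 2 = 10*c^2 - 18*c + n^2*(8*c - 16) + n*(-40*c^2 + 70*c + 20) - 4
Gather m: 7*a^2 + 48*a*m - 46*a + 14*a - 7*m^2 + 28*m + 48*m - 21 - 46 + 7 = 7*a^2 - 32*a - 7*m^2 + m*(48*a + 76) - 60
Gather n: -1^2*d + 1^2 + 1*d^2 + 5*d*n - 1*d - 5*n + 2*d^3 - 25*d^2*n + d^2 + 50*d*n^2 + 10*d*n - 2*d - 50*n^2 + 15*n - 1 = 2*d^3 + 2*d^2 - 4*d + n^2*(50*d - 50) + n*(-25*d^2 + 15*d + 10)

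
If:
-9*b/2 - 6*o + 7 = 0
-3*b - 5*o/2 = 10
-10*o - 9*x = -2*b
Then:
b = -310/27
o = 88/9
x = -3260/243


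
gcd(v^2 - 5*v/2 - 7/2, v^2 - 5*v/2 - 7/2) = v^2 - 5*v/2 - 7/2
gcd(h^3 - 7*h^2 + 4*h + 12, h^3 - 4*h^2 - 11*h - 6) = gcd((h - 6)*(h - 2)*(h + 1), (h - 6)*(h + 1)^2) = h^2 - 5*h - 6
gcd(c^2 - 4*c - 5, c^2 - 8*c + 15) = c - 5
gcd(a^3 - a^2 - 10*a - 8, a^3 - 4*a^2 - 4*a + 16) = a^2 - 2*a - 8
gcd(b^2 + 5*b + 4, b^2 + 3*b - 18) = 1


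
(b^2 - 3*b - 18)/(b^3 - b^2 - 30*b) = (b + 3)/(b*(b + 5))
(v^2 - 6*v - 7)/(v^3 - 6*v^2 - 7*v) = 1/v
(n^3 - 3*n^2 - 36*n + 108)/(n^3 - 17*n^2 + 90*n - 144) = (n + 6)/(n - 8)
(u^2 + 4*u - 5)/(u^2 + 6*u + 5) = (u - 1)/(u + 1)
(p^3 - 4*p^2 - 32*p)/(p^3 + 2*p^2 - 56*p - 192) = p/(p + 6)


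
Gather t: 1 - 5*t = 1 - 5*t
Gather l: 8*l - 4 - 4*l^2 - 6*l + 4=-4*l^2 + 2*l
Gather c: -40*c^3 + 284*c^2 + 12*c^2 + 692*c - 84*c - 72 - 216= -40*c^3 + 296*c^2 + 608*c - 288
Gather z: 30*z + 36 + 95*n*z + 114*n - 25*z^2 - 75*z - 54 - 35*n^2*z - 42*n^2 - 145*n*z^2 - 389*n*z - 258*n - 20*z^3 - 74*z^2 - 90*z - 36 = -42*n^2 - 144*n - 20*z^3 + z^2*(-145*n - 99) + z*(-35*n^2 - 294*n - 135) - 54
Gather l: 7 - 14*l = 7 - 14*l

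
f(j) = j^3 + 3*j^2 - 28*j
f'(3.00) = 17.00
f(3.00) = -30.00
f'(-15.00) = 557.00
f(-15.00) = -2280.00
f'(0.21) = -26.61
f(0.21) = -5.74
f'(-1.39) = -30.54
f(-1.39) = 42.03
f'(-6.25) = 51.69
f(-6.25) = 48.05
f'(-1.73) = -29.40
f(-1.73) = 52.24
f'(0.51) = -24.16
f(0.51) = -13.37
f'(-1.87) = -28.73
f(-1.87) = 56.31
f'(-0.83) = -30.91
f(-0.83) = 24.73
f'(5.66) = 102.07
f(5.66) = 118.95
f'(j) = 3*j^2 + 6*j - 28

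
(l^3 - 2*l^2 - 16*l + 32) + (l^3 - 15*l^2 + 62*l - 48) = 2*l^3 - 17*l^2 + 46*l - 16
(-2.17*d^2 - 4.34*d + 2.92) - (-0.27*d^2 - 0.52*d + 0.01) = -1.9*d^2 - 3.82*d + 2.91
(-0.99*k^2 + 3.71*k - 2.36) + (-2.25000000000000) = -0.99*k^2 + 3.71*k - 4.61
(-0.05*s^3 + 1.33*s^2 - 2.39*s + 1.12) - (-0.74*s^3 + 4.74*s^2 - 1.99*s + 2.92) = 0.69*s^3 - 3.41*s^2 - 0.4*s - 1.8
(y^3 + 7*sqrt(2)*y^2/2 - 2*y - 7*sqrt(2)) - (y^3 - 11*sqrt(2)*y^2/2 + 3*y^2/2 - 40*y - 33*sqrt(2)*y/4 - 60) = -3*y^2/2 + 9*sqrt(2)*y^2 + 33*sqrt(2)*y/4 + 38*y - 7*sqrt(2) + 60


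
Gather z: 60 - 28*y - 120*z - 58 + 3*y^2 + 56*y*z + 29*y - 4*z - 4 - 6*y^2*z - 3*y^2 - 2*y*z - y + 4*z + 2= z*(-6*y^2 + 54*y - 120)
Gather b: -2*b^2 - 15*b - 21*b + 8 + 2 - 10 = -2*b^2 - 36*b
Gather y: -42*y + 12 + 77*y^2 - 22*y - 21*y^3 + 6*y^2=-21*y^3 + 83*y^2 - 64*y + 12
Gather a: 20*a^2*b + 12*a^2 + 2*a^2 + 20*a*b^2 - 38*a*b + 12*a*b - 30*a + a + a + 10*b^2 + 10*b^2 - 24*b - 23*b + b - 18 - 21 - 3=a^2*(20*b + 14) + a*(20*b^2 - 26*b - 28) + 20*b^2 - 46*b - 42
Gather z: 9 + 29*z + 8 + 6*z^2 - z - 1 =6*z^2 + 28*z + 16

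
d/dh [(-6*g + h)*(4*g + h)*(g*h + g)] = g*(-24*g^2 - 4*g*h - 2*g + 3*h^2 + 2*h)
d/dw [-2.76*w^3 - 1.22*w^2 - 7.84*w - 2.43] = -8.28*w^2 - 2.44*w - 7.84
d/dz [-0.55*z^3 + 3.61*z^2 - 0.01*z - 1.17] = -1.65*z^2 + 7.22*z - 0.01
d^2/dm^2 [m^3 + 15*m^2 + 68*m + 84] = 6*m + 30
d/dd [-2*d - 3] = -2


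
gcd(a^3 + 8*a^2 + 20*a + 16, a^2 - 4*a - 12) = a + 2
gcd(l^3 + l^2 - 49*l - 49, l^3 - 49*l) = l^2 - 49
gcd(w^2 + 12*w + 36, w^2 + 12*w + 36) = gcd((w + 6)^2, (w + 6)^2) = w^2 + 12*w + 36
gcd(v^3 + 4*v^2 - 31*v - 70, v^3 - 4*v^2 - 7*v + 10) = v^2 - 3*v - 10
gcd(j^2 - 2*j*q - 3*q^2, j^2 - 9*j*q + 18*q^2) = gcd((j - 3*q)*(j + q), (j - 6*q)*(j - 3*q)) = -j + 3*q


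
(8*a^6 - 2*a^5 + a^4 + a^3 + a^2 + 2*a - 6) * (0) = 0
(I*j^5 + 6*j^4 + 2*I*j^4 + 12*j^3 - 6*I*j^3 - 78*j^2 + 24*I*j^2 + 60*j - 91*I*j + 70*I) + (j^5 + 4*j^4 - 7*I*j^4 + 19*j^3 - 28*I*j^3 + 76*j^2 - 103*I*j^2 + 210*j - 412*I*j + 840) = j^5 + I*j^5 + 10*j^4 - 5*I*j^4 + 31*j^3 - 34*I*j^3 - 2*j^2 - 79*I*j^2 + 270*j - 503*I*j + 840 + 70*I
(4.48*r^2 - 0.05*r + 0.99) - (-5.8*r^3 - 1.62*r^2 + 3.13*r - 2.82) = 5.8*r^3 + 6.1*r^2 - 3.18*r + 3.81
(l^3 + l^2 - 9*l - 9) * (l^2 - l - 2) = l^5 - 12*l^3 - 2*l^2 + 27*l + 18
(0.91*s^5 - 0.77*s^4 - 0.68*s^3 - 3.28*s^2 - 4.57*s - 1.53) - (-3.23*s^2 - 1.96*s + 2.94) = 0.91*s^5 - 0.77*s^4 - 0.68*s^3 - 0.0499999999999998*s^2 - 2.61*s - 4.47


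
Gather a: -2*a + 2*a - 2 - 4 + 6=0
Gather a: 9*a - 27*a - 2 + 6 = 4 - 18*a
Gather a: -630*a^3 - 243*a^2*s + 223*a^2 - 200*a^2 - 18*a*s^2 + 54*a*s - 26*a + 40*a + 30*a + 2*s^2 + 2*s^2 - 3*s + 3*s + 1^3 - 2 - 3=-630*a^3 + a^2*(23 - 243*s) + a*(-18*s^2 + 54*s + 44) + 4*s^2 - 4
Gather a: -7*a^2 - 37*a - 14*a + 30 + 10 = -7*a^2 - 51*a + 40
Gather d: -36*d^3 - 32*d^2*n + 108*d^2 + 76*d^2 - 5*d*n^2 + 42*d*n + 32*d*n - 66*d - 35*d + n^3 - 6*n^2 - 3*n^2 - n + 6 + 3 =-36*d^3 + d^2*(184 - 32*n) + d*(-5*n^2 + 74*n - 101) + n^3 - 9*n^2 - n + 9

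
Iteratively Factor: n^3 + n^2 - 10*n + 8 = (n - 2)*(n^2 + 3*n - 4) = (n - 2)*(n + 4)*(n - 1)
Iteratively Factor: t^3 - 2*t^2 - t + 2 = (t - 1)*(t^2 - t - 2) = (t - 1)*(t + 1)*(t - 2)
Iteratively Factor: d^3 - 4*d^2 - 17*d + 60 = (d - 5)*(d^2 + d - 12) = (d - 5)*(d - 3)*(d + 4)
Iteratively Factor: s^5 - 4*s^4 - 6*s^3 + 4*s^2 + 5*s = (s)*(s^4 - 4*s^3 - 6*s^2 + 4*s + 5) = s*(s + 1)*(s^3 - 5*s^2 - s + 5) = s*(s - 5)*(s + 1)*(s^2 - 1) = s*(s - 5)*(s - 1)*(s + 1)*(s + 1)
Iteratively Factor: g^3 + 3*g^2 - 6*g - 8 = (g + 4)*(g^2 - g - 2) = (g + 1)*(g + 4)*(g - 2)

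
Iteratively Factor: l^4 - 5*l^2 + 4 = (l - 1)*(l^3 + l^2 - 4*l - 4) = (l - 2)*(l - 1)*(l^2 + 3*l + 2) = (l - 2)*(l - 1)*(l + 1)*(l + 2)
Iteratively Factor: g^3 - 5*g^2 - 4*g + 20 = (g - 5)*(g^2 - 4) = (g - 5)*(g + 2)*(g - 2)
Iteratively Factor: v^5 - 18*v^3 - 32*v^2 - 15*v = (v + 1)*(v^4 - v^3 - 17*v^2 - 15*v) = (v + 1)*(v + 3)*(v^3 - 4*v^2 - 5*v) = v*(v + 1)*(v + 3)*(v^2 - 4*v - 5) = v*(v + 1)^2*(v + 3)*(v - 5)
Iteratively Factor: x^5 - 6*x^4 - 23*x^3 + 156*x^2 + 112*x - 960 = (x + 3)*(x^4 - 9*x^3 + 4*x^2 + 144*x - 320) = (x - 4)*(x + 3)*(x^3 - 5*x^2 - 16*x + 80) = (x - 4)*(x + 3)*(x + 4)*(x^2 - 9*x + 20) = (x - 4)^2*(x + 3)*(x + 4)*(x - 5)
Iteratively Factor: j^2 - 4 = (j + 2)*(j - 2)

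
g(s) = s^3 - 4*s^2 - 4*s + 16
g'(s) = 3*s^2 - 8*s - 4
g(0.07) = 15.70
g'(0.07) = -4.55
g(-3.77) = -79.35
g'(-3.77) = 68.80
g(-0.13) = 16.45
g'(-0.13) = -2.91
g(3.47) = -4.26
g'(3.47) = 4.36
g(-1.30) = 12.24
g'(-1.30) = 11.47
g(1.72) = 2.37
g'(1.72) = -8.88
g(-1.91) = 2.08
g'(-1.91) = 22.22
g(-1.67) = 6.87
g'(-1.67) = 17.73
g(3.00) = -5.00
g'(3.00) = -1.00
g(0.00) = 16.00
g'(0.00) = -4.00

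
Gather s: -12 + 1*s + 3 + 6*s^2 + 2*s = 6*s^2 + 3*s - 9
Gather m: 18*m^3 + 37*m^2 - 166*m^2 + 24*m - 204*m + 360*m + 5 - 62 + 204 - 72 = 18*m^3 - 129*m^2 + 180*m + 75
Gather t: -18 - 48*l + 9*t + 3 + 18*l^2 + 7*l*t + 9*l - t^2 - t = 18*l^2 - 39*l - t^2 + t*(7*l + 8) - 15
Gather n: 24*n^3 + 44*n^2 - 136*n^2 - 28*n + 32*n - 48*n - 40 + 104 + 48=24*n^3 - 92*n^2 - 44*n + 112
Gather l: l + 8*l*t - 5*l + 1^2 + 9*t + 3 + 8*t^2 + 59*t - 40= l*(8*t - 4) + 8*t^2 + 68*t - 36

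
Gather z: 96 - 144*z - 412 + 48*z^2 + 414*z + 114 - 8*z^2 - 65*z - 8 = 40*z^2 + 205*z - 210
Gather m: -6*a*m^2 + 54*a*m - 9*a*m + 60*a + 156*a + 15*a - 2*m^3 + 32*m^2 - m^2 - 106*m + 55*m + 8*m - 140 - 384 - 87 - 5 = 231*a - 2*m^3 + m^2*(31 - 6*a) + m*(45*a - 43) - 616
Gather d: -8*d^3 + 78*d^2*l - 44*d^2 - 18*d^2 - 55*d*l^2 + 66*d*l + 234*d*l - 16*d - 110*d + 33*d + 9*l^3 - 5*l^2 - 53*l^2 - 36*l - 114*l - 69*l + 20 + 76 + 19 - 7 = -8*d^3 + d^2*(78*l - 62) + d*(-55*l^2 + 300*l - 93) + 9*l^3 - 58*l^2 - 219*l + 108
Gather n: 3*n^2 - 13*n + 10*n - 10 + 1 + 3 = 3*n^2 - 3*n - 6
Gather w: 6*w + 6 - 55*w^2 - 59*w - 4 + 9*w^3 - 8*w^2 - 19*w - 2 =9*w^3 - 63*w^2 - 72*w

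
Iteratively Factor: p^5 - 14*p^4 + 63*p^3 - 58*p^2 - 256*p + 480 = (p - 3)*(p^4 - 11*p^3 + 30*p^2 + 32*p - 160) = (p - 3)*(p + 2)*(p^3 - 13*p^2 + 56*p - 80) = (p - 4)*(p - 3)*(p + 2)*(p^2 - 9*p + 20) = (p - 4)^2*(p - 3)*(p + 2)*(p - 5)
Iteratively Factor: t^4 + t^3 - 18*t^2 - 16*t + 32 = (t - 1)*(t^3 + 2*t^2 - 16*t - 32) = (t - 4)*(t - 1)*(t^2 + 6*t + 8) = (t - 4)*(t - 1)*(t + 4)*(t + 2)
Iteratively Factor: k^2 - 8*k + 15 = (k - 5)*(k - 3)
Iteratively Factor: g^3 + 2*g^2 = (g)*(g^2 + 2*g) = g^2*(g + 2)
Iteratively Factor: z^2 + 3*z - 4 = (z + 4)*(z - 1)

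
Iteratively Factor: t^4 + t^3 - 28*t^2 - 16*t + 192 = (t + 4)*(t^3 - 3*t^2 - 16*t + 48) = (t - 4)*(t + 4)*(t^2 + t - 12) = (t - 4)*(t - 3)*(t + 4)*(t + 4)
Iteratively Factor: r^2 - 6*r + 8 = (r - 4)*(r - 2)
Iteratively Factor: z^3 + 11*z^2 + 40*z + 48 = (z + 3)*(z^2 + 8*z + 16) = (z + 3)*(z + 4)*(z + 4)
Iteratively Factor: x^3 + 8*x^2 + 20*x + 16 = (x + 4)*(x^2 + 4*x + 4) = (x + 2)*(x + 4)*(x + 2)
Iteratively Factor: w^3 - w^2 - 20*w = (w + 4)*(w^2 - 5*w) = (w - 5)*(w + 4)*(w)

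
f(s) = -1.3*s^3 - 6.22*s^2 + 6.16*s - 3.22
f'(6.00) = -208.88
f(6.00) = -470.98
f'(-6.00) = -59.60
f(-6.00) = 16.70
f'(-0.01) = 6.28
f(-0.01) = -3.28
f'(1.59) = -23.48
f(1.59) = -14.38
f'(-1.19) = 15.44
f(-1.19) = -17.17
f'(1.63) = -24.48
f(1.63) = -15.34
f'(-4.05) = -7.43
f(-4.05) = -43.83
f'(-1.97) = 15.53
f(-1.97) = -29.56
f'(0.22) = 3.23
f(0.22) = -2.18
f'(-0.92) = 14.30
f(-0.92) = -13.14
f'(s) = -3.9*s^2 - 12.44*s + 6.16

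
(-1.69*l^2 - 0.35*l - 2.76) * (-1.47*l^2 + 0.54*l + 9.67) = 2.4843*l^4 - 0.3981*l^3 - 12.4741*l^2 - 4.8749*l - 26.6892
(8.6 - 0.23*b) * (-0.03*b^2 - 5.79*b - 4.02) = 0.0069*b^3 + 1.0737*b^2 - 48.8694*b - 34.572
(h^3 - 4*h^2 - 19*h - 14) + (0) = h^3 - 4*h^2 - 19*h - 14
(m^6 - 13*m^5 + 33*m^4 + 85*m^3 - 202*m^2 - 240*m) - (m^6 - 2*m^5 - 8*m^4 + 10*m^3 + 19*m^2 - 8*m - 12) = -11*m^5 + 41*m^4 + 75*m^3 - 221*m^2 - 232*m + 12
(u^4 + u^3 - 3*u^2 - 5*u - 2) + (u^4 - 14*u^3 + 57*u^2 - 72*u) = 2*u^4 - 13*u^3 + 54*u^2 - 77*u - 2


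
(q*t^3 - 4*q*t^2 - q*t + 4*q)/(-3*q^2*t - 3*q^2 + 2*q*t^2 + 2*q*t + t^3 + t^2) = q*(-t^2 + 5*t - 4)/(3*q^2 - 2*q*t - t^2)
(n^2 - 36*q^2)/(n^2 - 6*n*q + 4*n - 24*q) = (n + 6*q)/(n + 4)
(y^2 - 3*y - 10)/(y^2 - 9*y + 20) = (y + 2)/(y - 4)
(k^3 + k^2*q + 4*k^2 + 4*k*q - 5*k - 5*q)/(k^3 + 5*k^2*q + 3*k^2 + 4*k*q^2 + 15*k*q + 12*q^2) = (k^2 + 4*k - 5)/(k^2 + 4*k*q + 3*k + 12*q)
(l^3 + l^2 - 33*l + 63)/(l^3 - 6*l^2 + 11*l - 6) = (l^2 + 4*l - 21)/(l^2 - 3*l + 2)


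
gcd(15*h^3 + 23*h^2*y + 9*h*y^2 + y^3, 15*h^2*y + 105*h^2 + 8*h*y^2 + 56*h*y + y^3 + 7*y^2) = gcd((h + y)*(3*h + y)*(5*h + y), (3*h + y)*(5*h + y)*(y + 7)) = 15*h^2 + 8*h*y + y^2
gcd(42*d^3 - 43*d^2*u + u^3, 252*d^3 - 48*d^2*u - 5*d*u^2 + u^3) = -42*d^2 + d*u + u^2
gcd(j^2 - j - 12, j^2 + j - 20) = j - 4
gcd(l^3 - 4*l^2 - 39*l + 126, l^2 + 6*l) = l + 6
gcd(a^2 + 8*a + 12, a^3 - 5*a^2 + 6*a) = 1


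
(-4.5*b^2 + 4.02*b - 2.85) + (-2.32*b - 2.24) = -4.5*b^2 + 1.7*b - 5.09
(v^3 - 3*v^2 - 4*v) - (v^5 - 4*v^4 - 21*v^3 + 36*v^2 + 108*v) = -v^5 + 4*v^4 + 22*v^3 - 39*v^2 - 112*v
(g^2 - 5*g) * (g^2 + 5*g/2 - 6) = g^4 - 5*g^3/2 - 37*g^2/2 + 30*g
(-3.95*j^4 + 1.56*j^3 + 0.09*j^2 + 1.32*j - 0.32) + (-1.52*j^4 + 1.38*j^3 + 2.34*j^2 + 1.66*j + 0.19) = -5.47*j^4 + 2.94*j^3 + 2.43*j^2 + 2.98*j - 0.13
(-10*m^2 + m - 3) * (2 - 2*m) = 20*m^3 - 22*m^2 + 8*m - 6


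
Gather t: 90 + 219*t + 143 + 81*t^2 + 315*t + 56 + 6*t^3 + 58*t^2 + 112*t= 6*t^3 + 139*t^2 + 646*t + 289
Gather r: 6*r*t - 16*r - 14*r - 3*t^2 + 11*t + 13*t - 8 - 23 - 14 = r*(6*t - 30) - 3*t^2 + 24*t - 45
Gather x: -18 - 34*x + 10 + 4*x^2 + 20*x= 4*x^2 - 14*x - 8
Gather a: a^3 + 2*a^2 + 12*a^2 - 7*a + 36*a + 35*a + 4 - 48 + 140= a^3 + 14*a^2 + 64*a + 96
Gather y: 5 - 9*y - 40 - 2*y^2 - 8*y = -2*y^2 - 17*y - 35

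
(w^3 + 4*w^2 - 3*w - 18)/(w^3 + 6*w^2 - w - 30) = (w + 3)/(w + 5)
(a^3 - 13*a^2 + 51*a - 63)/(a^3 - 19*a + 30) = (a^2 - 10*a + 21)/(a^2 + 3*a - 10)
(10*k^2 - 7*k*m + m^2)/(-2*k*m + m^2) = (-5*k + m)/m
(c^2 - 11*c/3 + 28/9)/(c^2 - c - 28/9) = (3*c - 4)/(3*c + 4)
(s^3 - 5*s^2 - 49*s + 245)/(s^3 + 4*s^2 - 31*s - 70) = (s - 7)/(s + 2)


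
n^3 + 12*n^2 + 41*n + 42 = (n + 2)*(n + 3)*(n + 7)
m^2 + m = m*(m + 1)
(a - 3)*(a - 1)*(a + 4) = a^3 - 13*a + 12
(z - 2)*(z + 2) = z^2 - 4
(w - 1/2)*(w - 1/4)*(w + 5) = w^3 + 17*w^2/4 - 29*w/8 + 5/8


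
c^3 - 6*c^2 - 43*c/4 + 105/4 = (c - 7)*(c - 3/2)*(c + 5/2)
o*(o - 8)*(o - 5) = o^3 - 13*o^2 + 40*o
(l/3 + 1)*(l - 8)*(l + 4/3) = l^3/3 - 11*l^2/9 - 92*l/9 - 32/3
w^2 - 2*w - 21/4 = (w - 7/2)*(w + 3/2)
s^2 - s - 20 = (s - 5)*(s + 4)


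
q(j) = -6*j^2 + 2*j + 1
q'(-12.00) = 146.00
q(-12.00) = -887.00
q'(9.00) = -106.00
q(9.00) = -467.00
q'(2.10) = -23.20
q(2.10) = -21.26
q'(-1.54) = 20.48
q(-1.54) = -16.31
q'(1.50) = -16.00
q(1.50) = -9.50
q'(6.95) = -81.40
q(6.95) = -274.92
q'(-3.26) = 41.12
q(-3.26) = -69.29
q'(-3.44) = 43.28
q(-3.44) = -76.88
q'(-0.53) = 8.36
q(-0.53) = -1.75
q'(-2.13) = 27.56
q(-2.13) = -30.48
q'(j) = 2 - 12*j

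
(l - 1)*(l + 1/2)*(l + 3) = l^3 + 5*l^2/2 - 2*l - 3/2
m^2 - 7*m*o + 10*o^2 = (m - 5*o)*(m - 2*o)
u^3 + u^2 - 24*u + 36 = (u - 3)*(u - 2)*(u + 6)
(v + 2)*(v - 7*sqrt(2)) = v^2 - 7*sqrt(2)*v + 2*v - 14*sqrt(2)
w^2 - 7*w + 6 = (w - 6)*(w - 1)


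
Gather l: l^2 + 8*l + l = l^2 + 9*l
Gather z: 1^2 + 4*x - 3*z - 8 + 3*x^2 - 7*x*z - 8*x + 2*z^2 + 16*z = 3*x^2 - 4*x + 2*z^2 + z*(13 - 7*x) - 7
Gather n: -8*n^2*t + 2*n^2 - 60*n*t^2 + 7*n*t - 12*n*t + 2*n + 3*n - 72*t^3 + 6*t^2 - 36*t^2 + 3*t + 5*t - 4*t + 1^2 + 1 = n^2*(2 - 8*t) + n*(-60*t^2 - 5*t + 5) - 72*t^3 - 30*t^2 + 4*t + 2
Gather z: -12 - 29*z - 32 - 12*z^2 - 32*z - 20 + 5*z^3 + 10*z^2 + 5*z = 5*z^3 - 2*z^2 - 56*z - 64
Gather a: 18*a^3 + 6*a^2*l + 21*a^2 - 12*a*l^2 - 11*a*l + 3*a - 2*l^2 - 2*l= 18*a^3 + a^2*(6*l + 21) + a*(-12*l^2 - 11*l + 3) - 2*l^2 - 2*l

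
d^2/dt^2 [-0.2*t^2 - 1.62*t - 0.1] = -0.400000000000000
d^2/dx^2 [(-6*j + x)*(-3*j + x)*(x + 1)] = -18*j + 6*x + 2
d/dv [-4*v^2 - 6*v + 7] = -8*v - 6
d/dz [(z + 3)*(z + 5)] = 2*z + 8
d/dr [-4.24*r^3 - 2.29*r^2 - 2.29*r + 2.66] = -12.72*r^2 - 4.58*r - 2.29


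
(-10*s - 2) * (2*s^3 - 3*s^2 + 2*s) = -20*s^4 + 26*s^3 - 14*s^2 - 4*s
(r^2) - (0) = r^2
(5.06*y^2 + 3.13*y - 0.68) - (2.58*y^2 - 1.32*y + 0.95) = 2.48*y^2 + 4.45*y - 1.63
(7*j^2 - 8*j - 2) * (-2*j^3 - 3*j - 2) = -14*j^5 + 16*j^4 - 17*j^3 + 10*j^2 + 22*j + 4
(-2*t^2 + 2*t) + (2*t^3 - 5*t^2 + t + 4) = 2*t^3 - 7*t^2 + 3*t + 4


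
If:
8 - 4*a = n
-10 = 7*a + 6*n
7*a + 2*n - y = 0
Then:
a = 58/17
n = -96/17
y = 214/17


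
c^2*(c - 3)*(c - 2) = c^4 - 5*c^3 + 6*c^2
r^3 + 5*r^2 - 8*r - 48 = (r - 3)*(r + 4)^2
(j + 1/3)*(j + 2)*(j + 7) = j^3 + 28*j^2/3 + 17*j + 14/3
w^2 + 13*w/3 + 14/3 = (w + 2)*(w + 7/3)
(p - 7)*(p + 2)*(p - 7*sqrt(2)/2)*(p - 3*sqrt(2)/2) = p^4 - 5*sqrt(2)*p^3 - 5*p^3 - 7*p^2/2 + 25*sqrt(2)*p^2 - 105*p/2 + 70*sqrt(2)*p - 147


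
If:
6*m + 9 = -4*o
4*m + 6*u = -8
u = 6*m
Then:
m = -1/5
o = -39/20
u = -6/5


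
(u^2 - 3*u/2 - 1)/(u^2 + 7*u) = (u^2 - 3*u/2 - 1)/(u*(u + 7))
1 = 1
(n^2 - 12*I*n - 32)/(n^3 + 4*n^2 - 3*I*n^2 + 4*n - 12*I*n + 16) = (n - 8*I)/(n^2 + n*(4 + I) + 4*I)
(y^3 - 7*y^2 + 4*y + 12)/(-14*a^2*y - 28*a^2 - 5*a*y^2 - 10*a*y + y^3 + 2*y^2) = (-y^3 + 7*y^2 - 4*y - 12)/(14*a^2*y + 28*a^2 + 5*a*y^2 + 10*a*y - y^3 - 2*y^2)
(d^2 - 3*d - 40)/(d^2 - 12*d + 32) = (d + 5)/(d - 4)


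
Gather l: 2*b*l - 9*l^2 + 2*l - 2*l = 2*b*l - 9*l^2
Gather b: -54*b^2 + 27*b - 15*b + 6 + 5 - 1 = -54*b^2 + 12*b + 10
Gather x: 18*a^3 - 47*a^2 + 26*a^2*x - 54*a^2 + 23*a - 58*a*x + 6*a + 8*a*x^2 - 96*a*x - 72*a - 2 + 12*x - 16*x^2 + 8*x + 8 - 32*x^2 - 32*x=18*a^3 - 101*a^2 - 43*a + x^2*(8*a - 48) + x*(26*a^2 - 154*a - 12) + 6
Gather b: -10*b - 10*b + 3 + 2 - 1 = 4 - 20*b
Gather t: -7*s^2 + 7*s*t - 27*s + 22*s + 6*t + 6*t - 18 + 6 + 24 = -7*s^2 - 5*s + t*(7*s + 12) + 12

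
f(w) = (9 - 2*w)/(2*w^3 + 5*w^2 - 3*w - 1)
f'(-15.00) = 0.00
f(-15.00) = -0.00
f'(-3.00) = -313.00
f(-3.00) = -15.00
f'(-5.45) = -0.08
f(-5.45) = -0.12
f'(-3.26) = -7.77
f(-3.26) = -2.10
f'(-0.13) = 142.24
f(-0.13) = -17.48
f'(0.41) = -9.41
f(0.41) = -6.54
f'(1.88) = -0.41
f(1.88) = 0.22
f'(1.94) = -0.36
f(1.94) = 0.19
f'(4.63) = -0.01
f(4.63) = -0.00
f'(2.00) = -0.31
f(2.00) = 0.17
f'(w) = (9 - 2*w)*(-6*w^2 - 10*w + 3)/(2*w^3 + 5*w^2 - 3*w - 1)^2 - 2/(2*w^3 + 5*w^2 - 3*w - 1)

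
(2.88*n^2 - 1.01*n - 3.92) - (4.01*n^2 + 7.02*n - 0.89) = -1.13*n^2 - 8.03*n - 3.03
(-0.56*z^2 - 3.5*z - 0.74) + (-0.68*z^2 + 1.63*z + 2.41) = -1.24*z^2 - 1.87*z + 1.67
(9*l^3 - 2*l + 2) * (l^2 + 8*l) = 9*l^5 + 72*l^4 - 2*l^3 - 14*l^2 + 16*l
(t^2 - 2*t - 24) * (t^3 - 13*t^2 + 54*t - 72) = t^5 - 15*t^4 + 56*t^3 + 132*t^2 - 1152*t + 1728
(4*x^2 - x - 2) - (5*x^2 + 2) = -x^2 - x - 4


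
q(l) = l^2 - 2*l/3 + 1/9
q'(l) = 2*l - 2/3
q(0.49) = 0.02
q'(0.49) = 0.31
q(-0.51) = 0.71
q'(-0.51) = -1.69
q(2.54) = 4.87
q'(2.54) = 4.41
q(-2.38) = 7.36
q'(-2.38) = -5.43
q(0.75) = 0.17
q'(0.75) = 0.83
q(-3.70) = 16.27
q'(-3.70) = -8.07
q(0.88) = 0.30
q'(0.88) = 1.09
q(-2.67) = 9.02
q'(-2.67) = -6.01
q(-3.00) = 11.11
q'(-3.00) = -6.67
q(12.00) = 136.11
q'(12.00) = 23.33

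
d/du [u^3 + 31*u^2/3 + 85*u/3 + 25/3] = 3*u^2 + 62*u/3 + 85/3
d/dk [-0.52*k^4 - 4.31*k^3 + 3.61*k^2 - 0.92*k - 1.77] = -2.08*k^3 - 12.93*k^2 + 7.22*k - 0.92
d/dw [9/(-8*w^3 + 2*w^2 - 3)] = 36*w*(6*w - 1)/(8*w^3 - 2*w^2 + 3)^2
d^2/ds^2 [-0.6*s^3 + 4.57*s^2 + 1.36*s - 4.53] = 9.14 - 3.6*s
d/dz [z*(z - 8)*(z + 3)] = 3*z^2 - 10*z - 24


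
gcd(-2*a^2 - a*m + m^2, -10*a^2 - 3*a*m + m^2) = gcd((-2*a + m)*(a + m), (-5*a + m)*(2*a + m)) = 1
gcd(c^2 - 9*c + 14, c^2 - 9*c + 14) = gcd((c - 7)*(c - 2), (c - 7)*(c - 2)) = c^2 - 9*c + 14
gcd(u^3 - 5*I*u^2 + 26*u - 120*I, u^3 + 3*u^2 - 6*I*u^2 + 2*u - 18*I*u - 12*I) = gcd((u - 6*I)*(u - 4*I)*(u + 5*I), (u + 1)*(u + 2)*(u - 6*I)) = u - 6*I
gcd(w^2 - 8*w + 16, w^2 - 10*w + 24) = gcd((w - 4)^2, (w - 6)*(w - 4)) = w - 4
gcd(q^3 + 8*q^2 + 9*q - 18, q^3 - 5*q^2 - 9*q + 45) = q + 3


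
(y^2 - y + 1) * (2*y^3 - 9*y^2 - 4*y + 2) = 2*y^5 - 11*y^4 + 7*y^3 - 3*y^2 - 6*y + 2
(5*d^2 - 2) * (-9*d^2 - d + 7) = -45*d^4 - 5*d^3 + 53*d^2 + 2*d - 14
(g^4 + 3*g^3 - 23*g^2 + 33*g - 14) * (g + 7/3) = g^5 + 16*g^4/3 - 16*g^3 - 62*g^2/3 + 63*g - 98/3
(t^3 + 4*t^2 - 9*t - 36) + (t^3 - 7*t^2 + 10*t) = 2*t^3 - 3*t^2 + t - 36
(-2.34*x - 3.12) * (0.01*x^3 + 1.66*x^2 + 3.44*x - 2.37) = -0.0234*x^4 - 3.9156*x^3 - 13.2288*x^2 - 5.187*x + 7.3944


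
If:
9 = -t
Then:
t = -9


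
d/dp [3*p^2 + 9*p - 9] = 6*p + 9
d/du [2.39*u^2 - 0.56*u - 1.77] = 4.78*u - 0.56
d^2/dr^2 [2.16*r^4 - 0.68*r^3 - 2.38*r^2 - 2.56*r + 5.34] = 25.92*r^2 - 4.08*r - 4.76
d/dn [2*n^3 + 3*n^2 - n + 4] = 6*n^2 + 6*n - 1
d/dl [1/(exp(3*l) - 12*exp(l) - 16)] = 3*(4 - exp(2*l))*exp(l)/(-exp(3*l) + 12*exp(l) + 16)^2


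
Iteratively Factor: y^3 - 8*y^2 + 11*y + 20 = (y + 1)*(y^2 - 9*y + 20) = (y - 5)*(y + 1)*(y - 4)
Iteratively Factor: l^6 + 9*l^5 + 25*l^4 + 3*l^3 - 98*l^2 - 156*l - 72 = (l - 2)*(l^5 + 11*l^4 + 47*l^3 + 97*l^2 + 96*l + 36) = (l - 2)*(l + 1)*(l^4 + 10*l^3 + 37*l^2 + 60*l + 36) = (l - 2)*(l + 1)*(l + 3)*(l^3 + 7*l^2 + 16*l + 12) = (l - 2)*(l + 1)*(l + 3)^2*(l^2 + 4*l + 4) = (l - 2)*(l + 1)*(l + 2)*(l + 3)^2*(l + 2)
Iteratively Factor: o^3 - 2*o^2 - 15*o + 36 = (o + 4)*(o^2 - 6*o + 9) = (o - 3)*(o + 4)*(o - 3)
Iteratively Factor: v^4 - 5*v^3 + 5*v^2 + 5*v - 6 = (v - 2)*(v^3 - 3*v^2 - v + 3) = (v - 3)*(v - 2)*(v^2 - 1) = (v - 3)*(v - 2)*(v + 1)*(v - 1)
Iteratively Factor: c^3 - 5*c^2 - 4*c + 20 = (c + 2)*(c^2 - 7*c + 10) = (c - 5)*(c + 2)*(c - 2)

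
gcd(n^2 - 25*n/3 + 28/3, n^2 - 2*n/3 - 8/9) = n - 4/3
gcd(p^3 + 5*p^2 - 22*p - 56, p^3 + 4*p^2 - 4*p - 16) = p + 2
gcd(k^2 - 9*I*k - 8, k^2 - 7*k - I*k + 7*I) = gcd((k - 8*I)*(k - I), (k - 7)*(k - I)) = k - I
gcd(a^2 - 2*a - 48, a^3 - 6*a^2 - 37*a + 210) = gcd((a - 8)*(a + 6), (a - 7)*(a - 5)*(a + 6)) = a + 6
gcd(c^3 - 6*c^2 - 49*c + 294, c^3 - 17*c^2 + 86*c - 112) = c - 7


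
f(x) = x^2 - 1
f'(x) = 2*x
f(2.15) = 3.62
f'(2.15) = 4.30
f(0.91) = -0.17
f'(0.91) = 1.82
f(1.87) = 2.50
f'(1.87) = 3.74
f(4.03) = 15.24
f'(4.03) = 8.06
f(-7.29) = 52.14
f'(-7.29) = -14.58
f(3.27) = 9.69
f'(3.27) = 6.54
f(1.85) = 2.42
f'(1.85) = 3.70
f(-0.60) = -0.64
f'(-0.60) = -1.20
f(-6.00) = 35.00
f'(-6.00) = -12.00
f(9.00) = 80.00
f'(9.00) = 18.00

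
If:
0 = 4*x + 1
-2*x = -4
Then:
No Solution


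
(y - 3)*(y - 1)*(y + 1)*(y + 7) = y^4 + 4*y^3 - 22*y^2 - 4*y + 21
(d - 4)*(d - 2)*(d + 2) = d^3 - 4*d^2 - 4*d + 16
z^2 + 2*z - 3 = (z - 1)*(z + 3)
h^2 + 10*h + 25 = (h + 5)^2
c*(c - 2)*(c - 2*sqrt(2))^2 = c^4 - 4*sqrt(2)*c^3 - 2*c^3 + 8*c^2 + 8*sqrt(2)*c^2 - 16*c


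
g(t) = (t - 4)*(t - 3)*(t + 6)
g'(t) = (t - 4)*(t - 3) + (t - 4)*(t + 6) + (t - 3)*(t + 6)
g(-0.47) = 85.78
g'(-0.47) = -28.40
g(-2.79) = 126.20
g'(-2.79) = -1.07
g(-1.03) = 100.75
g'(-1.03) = -24.76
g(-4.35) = 101.26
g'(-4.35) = 35.47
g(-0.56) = 88.31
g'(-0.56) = -27.94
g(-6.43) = -42.29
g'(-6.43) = 106.89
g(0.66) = 52.05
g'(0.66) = -30.01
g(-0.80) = 94.85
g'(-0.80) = -26.48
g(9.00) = 450.00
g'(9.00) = 195.00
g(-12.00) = -1440.00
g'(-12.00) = 426.00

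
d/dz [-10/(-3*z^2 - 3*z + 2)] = 30*(-2*z - 1)/(3*z^2 + 3*z - 2)^2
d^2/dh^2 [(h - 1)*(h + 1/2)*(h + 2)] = 6*h + 3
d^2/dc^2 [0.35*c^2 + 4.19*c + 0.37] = 0.700000000000000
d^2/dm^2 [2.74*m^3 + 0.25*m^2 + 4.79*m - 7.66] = 16.44*m + 0.5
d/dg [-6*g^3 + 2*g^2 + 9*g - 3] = -18*g^2 + 4*g + 9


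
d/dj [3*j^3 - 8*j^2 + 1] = j*(9*j - 16)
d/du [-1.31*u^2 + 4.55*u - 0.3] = 4.55 - 2.62*u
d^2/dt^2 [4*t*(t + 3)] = 8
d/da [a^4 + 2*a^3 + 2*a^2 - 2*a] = 4*a^3 + 6*a^2 + 4*a - 2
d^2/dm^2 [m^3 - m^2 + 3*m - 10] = 6*m - 2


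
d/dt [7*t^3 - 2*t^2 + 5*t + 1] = 21*t^2 - 4*t + 5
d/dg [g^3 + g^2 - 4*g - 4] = 3*g^2 + 2*g - 4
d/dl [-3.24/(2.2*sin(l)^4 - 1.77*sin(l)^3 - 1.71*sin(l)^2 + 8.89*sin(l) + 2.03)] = (28.512*sin(l)^3 - 17.2044*sin(l)^2 - 11.0808*sin(l) + 28.8036)*cos(l)/(2.2*sin(l)^4 - 1.77*sin(l)^3 - 1.71*sin(l)^2 + 8.89*sin(l) + 2.03)^2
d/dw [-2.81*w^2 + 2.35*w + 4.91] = 2.35 - 5.62*w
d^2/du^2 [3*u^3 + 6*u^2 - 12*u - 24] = 18*u + 12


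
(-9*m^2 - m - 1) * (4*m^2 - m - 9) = -36*m^4 + 5*m^3 + 78*m^2 + 10*m + 9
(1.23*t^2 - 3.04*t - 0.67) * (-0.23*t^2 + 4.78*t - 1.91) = -0.2829*t^4 + 6.5786*t^3 - 16.7264*t^2 + 2.6038*t + 1.2797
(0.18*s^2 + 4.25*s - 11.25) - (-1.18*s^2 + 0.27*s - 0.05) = 1.36*s^2 + 3.98*s - 11.2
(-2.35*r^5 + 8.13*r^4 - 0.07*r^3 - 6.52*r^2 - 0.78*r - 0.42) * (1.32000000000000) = -3.102*r^5 + 10.7316*r^4 - 0.0924*r^3 - 8.6064*r^2 - 1.0296*r - 0.5544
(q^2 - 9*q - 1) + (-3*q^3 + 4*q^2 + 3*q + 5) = -3*q^3 + 5*q^2 - 6*q + 4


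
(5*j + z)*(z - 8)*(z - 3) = 5*j*z^2 - 55*j*z + 120*j + z^3 - 11*z^2 + 24*z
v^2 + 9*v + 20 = (v + 4)*(v + 5)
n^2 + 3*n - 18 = (n - 3)*(n + 6)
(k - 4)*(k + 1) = k^2 - 3*k - 4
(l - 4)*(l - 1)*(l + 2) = l^3 - 3*l^2 - 6*l + 8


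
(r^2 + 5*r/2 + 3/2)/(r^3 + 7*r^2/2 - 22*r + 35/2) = (2*r^2 + 5*r + 3)/(2*r^3 + 7*r^2 - 44*r + 35)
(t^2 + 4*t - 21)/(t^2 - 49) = (t - 3)/(t - 7)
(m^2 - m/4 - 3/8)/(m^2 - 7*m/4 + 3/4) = (m + 1/2)/(m - 1)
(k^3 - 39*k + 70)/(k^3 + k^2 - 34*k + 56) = (k - 5)/(k - 4)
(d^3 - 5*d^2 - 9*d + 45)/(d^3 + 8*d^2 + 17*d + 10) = (d^3 - 5*d^2 - 9*d + 45)/(d^3 + 8*d^2 + 17*d + 10)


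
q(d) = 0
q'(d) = 0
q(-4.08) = 0.00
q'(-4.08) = 0.00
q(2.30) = 0.00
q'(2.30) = 0.00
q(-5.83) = 0.00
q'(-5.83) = 0.00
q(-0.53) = 0.00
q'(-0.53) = 0.00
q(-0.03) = 0.00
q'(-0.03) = 0.00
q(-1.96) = 0.00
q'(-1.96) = 0.00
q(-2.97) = 0.00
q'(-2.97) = 0.00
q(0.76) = 0.00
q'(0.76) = 0.00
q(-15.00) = 0.00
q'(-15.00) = 0.00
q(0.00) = 0.00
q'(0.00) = 0.00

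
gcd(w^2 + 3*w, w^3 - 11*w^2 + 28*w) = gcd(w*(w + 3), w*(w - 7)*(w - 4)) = w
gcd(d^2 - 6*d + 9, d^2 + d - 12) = d - 3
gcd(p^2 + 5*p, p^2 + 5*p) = p^2 + 5*p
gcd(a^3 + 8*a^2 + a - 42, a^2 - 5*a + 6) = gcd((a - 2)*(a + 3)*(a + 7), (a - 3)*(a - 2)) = a - 2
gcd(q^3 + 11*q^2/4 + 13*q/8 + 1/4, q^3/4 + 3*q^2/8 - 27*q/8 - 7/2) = 1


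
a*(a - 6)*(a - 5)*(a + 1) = a^4 - 10*a^3 + 19*a^2 + 30*a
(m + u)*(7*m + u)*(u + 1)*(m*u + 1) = 7*m^3*u^2 + 7*m^3*u + 8*m^2*u^3 + 8*m^2*u^2 + 7*m^2*u + 7*m^2 + m*u^4 + m*u^3 + 8*m*u^2 + 8*m*u + u^3 + u^2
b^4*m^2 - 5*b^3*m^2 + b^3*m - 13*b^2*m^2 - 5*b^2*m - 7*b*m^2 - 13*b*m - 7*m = (b - 7)*(b + 1)*(b*m + 1)*(b*m + m)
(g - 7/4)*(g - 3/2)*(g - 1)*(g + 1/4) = g^4 - 4*g^3 + 77*g^2/16 - 37*g/32 - 21/32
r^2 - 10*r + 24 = (r - 6)*(r - 4)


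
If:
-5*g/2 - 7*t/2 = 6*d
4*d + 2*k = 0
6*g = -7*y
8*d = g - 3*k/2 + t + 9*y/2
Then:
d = 175*y/282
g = -7*y/6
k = -175*y/141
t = -65*y/282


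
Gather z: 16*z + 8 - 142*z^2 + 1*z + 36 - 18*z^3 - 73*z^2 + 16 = -18*z^3 - 215*z^2 + 17*z + 60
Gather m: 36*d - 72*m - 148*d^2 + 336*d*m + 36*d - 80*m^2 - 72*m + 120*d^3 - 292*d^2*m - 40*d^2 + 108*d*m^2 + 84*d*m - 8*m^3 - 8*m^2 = 120*d^3 - 188*d^2 + 72*d - 8*m^3 + m^2*(108*d - 88) + m*(-292*d^2 + 420*d - 144)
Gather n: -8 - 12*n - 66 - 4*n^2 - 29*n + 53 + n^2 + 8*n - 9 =-3*n^2 - 33*n - 30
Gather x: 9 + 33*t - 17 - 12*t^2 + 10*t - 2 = -12*t^2 + 43*t - 10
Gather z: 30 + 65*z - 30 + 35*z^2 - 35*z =35*z^2 + 30*z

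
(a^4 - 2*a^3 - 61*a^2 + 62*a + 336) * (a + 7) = a^5 + 5*a^4 - 75*a^3 - 365*a^2 + 770*a + 2352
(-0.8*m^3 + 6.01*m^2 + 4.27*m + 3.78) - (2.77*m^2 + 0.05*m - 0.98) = -0.8*m^3 + 3.24*m^2 + 4.22*m + 4.76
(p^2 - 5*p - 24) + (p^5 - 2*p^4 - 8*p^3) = p^5 - 2*p^4 - 8*p^3 + p^2 - 5*p - 24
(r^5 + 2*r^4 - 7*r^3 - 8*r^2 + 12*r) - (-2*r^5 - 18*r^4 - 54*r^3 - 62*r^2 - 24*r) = 3*r^5 + 20*r^4 + 47*r^3 + 54*r^2 + 36*r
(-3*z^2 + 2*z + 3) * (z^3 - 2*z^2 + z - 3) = -3*z^5 + 8*z^4 - 4*z^3 + 5*z^2 - 3*z - 9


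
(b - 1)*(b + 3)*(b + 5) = b^3 + 7*b^2 + 7*b - 15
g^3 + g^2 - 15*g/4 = g*(g - 3/2)*(g + 5/2)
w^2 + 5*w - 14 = (w - 2)*(w + 7)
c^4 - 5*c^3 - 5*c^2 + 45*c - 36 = (c - 4)*(c - 3)*(c - 1)*(c + 3)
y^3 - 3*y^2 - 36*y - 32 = (y - 8)*(y + 1)*(y + 4)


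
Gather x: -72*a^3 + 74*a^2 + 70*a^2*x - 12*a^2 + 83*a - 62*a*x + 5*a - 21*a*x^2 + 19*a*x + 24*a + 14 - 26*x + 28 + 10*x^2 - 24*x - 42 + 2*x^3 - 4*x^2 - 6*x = -72*a^3 + 62*a^2 + 112*a + 2*x^3 + x^2*(6 - 21*a) + x*(70*a^2 - 43*a - 56)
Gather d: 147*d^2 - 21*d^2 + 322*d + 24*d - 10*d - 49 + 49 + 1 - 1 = 126*d^2 + 336*d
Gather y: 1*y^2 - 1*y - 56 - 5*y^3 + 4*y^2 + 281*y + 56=-5*y^3 + 5*y^2 + 280*y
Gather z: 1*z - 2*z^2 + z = -2*z^2 + 2*z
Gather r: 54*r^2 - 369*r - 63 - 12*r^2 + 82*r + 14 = 42*r^2 - 287*r - 49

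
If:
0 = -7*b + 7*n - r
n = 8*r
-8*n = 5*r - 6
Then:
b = 110/161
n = 16/23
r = 2/23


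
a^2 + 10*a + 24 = (a + 4)*(a + 6)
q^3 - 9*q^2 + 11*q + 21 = (q - 7)*(q - 3)*(q + 1)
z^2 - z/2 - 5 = (z - 5/2)*(z + 2)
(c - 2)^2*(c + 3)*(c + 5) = c^4 + 4*c^3 - 13*c^2 - 28*c + 60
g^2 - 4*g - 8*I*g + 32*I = (g - 4)*(g - 8*I)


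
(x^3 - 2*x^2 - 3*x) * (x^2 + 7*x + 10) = x^5 + 5*x^4 - 7*x^3 - 41*x^2 - 30*x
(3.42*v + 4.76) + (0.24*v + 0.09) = 3.66*v + 4.85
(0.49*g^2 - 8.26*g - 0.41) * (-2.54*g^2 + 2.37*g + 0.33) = -1.2446*g^4 + 22.1417*g^3 - 18.3731*g^2 - 3.6975*g - 0.1353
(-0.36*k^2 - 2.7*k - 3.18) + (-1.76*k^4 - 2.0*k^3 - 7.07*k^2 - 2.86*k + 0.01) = -1.76*k^4 - 2.0*k^3 - 7.43*k^2 - 5.56*k - 3.17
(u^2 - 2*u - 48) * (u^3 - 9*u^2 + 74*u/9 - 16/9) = u^5 - 11*u^4 - 196*u^3/9 + 3724*u^2/9 - 3520*u/9 + 256/3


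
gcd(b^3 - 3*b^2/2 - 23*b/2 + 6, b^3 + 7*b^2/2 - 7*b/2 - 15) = b + 3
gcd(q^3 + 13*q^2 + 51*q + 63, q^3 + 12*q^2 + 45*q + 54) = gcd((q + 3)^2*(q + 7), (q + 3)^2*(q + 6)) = q^2 + 6*q + 9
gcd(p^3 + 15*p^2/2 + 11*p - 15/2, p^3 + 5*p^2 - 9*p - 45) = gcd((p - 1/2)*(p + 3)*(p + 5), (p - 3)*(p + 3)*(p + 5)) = p^2 + 8*p + 15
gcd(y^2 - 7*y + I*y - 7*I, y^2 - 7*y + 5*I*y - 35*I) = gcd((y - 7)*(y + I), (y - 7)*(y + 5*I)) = y - 7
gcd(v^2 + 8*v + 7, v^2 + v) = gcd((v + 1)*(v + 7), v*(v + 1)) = v + 1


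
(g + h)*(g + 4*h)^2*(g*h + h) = g^4*h + 9*g^3*h^2 + g^3*h + 24*g^2*h^3 + 9*g^2*h^2 + 16*g*h^4 + 24*g*h^3 + 16*h^4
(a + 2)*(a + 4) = a^2 + 6*a + 8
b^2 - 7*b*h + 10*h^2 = (b - 5*h)*(b - 2*h)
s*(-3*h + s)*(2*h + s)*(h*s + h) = -6*h^3*s^2 - 6*h^3*s - h^2*s^3 - h^2*s^2 + h*s^4 + h*s^3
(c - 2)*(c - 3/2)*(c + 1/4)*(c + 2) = c^4 - 5*c^3/4 - 35*c^2/8 + 5*c + 3/2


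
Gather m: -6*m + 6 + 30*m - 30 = 24*m - 24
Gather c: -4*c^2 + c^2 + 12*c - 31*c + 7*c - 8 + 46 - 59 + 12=-3*c^2 - 12*c - 9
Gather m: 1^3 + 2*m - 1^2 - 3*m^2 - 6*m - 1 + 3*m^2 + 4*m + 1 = 0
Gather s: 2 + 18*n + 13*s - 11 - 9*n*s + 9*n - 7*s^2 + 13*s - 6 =27*n - 7*s^2 + s*(26 - 9*n) - 15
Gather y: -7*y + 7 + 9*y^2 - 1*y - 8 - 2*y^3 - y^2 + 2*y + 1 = -2*y^3 + 8*y^2 - 6*y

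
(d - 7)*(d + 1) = d^2 - 6*d - 7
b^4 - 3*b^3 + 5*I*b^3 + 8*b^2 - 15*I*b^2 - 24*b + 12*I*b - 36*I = (b - 3)*(b - 2*I)*(b + I)*(b + 6*I)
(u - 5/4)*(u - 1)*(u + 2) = u^3 - u^2/4 - 13*u/4 + 5/2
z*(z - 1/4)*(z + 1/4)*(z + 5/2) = z^4 + 5*z^3/2 - z^2/16 - 5*z/32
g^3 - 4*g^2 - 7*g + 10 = (g - 5)*(g - 1)*(g + 2)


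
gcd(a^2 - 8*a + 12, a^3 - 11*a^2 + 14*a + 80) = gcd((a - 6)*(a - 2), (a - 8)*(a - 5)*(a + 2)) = 1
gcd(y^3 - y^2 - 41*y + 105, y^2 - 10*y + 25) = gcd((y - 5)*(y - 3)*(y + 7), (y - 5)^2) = y - 5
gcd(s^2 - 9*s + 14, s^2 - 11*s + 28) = s - 7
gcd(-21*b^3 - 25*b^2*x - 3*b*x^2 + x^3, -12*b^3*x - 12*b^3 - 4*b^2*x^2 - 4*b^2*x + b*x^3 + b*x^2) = 1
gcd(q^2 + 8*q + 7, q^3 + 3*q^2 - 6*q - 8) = q + 1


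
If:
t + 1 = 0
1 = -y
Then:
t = -1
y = -1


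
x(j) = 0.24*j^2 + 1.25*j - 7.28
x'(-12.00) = -4.51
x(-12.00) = 12.28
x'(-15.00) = -5.95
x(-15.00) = 27.97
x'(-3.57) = -0.46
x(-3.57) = -8.68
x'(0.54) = 1.51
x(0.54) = -6.54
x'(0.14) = 1.32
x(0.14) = -7.10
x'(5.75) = 4.01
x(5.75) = 7.84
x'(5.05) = 3.67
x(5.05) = 5.15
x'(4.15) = 3.24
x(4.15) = 2.04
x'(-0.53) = 1.00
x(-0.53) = -7.88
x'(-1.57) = 0.50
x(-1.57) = -8.65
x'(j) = 0.48*j + 1.25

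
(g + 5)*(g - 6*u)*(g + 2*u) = g^3 - 4*g^2*u + 5*g^2 - 12*g*u^2 - 20*g*u - 60*u^2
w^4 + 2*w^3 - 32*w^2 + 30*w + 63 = (w - 3)^2*(w + 1)*(w + 7)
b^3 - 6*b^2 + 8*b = b*(b - 4)*(b - 2)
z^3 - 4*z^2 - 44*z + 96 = (z - 8)*(z - 2)*(z + 6)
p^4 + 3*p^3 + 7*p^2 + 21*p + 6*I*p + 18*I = (p + 3)*(p - 3*I)*(p + I)*(p + 2*I)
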